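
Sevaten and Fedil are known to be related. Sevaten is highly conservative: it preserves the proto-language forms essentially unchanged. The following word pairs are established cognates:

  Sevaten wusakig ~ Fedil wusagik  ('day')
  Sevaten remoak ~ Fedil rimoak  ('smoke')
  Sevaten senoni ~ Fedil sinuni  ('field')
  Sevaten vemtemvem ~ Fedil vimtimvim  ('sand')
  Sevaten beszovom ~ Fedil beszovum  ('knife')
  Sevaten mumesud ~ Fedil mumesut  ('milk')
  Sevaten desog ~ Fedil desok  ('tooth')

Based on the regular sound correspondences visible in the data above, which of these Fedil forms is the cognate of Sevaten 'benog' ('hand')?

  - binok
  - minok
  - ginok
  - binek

senoni ~ sinuni — Sevaten e corresponds to Fedil i after a consonant, before a nasal.
wusakig ~ wusagik, desog ~ desok — Sevaten g corresponds to Fedil k word-finally.
Applying these to Sevaten 'benog':
  benog → binog   (e→i after a consonant, before a nasal)
  binog → binok   (g→k word-finally)
So the Fedil cognate is 'binok'.

binok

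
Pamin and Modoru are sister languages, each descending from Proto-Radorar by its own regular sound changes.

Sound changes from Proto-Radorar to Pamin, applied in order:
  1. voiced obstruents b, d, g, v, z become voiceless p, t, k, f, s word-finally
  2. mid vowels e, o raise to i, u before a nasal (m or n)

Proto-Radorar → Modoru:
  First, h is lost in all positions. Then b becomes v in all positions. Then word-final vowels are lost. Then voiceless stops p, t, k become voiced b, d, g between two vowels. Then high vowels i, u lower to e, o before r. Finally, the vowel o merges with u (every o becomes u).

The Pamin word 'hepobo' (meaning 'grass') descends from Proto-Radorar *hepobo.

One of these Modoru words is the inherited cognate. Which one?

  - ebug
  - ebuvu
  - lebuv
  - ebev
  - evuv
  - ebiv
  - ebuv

ebuv

Modoru: *hepobo
  hepobo → epobo   [h-loss]
  epobo → epovo   [unconditioned shift]
  epovo → epov   [apocope]
  epov → ebov   [intervocalic voicing]
  ebov (rule 5 does not apply)
  ebov → ebuv   [vowel merger]
  giving Modoru ebuv.
The other candidates each miss or misapply at least one Modoru change.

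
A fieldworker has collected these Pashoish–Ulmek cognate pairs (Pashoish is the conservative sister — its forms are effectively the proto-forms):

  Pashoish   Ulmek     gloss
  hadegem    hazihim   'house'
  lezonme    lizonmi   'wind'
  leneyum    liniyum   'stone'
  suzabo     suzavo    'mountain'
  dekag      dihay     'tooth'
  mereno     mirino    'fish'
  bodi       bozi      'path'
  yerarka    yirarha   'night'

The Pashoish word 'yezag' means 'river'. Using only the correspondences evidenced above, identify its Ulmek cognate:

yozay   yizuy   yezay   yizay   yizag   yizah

yizay

hadegem ~ hazihim, lezonme ~ lizonmi — Pashoish e corresponds to Ulmek i after a consonant, before a consonant other than r, m, n, p, b, f, v.
dekag ~ dihay — Pashoish g corresponds to Ulmek y word-finally.
Applying these to Pashoish 'yezag':
  yezag → yizag   (e→i after a consonant, before a consonant other than r, m, n, p, b, f, v)
  yizag → yizay   (g→y word-finally)
So the Ulmek cognate is 'yizay'.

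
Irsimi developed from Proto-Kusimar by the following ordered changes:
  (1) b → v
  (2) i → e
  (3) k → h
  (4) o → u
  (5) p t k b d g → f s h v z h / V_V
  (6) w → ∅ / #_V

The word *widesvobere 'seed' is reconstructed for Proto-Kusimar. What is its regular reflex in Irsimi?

ezesvuvere

Irsimi: *widesvobere > widesvovere > wedesvovere > wedesvuvere > wezesvuvere > ezesvuvere  (by unconditioned shift, vowel merger, vowel merger, intervocalic lenition, glide loss)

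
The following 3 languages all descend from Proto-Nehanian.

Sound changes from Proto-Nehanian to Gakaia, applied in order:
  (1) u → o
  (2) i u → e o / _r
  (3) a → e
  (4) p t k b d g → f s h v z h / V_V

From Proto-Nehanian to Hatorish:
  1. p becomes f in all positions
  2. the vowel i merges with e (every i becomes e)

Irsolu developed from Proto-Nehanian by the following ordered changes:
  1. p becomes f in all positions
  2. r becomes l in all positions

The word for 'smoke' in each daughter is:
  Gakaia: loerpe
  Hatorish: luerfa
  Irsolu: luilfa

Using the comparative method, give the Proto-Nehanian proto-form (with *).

*luirpa

Position 2: Gakaia has o, Hatorish has u, Irsolu has u. Hatorish preserves u here (none of its changes turn any other segment into u), so the proto-segment is *u.
Position 6: Gakaia has e, Hatorish has a, Irsolu has a. Hatorish preserves a here (none of its changes turn any other segment into a), so the proto-segment is *a.
Continuing position by position gives *luirpa; check it forward:
Gakaia: start from *luirpa.
  rule 1 (vowel merger): luirpa → loirpa
  rule 2 (pre-rhotic lowering): loirpa → loerpa
  rule 3 (vowel merger): loerpa → loerpe
  rule 4: no change — loerpe
  ⇒ Gakaia loerpe
Hatorish: *luirpa > luirfa > luerfa  (by unconditioned shift, vowel merger)
Irsolu: *luirpa > luirfa > luilfa  (by unconditioned shift, unconditioned shift)
*luirpa is the unique common source.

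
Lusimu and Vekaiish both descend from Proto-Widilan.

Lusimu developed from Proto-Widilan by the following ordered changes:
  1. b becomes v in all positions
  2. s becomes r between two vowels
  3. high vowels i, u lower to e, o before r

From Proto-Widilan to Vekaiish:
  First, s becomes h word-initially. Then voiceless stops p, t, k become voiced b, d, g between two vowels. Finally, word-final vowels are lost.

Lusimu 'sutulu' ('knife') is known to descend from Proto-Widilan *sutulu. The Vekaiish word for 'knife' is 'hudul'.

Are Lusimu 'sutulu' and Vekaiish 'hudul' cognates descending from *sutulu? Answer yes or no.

yes

Derive the expected Vekaiish reflex of *sutulu:
Vekaiish: start from *sutulu.
  rule 1 (debuccalisation): sutulu → hutulu
  rule 2 (intervocalic voicing): hutulu → hudulu
  rule 3 (apocope): hudulu → hudul
  ⇒ Vekaiish hudul
Vekaiish 'hudul' matches the regular reflex exactly, so the pair is cognate.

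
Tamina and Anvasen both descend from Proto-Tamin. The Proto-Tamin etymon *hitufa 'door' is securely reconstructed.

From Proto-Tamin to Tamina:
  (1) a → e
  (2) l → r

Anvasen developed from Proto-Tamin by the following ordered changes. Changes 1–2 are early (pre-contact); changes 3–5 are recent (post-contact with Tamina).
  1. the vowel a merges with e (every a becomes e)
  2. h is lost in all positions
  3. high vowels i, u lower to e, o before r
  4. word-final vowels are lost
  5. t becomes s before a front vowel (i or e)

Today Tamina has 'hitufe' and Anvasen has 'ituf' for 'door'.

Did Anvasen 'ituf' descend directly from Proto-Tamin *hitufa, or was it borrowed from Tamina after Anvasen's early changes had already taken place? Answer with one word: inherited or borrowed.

If inherited, *hitufa would pass through all of Anvasen's changes:
Anvasen: *hitufa > hitufe > itufe > ituf  (by vowel merger, h-loss, apocope)
If borrowed from Tamina 'hitufe' after the early changes, it would undergo only the recent ones:
  rule 3 (pre-rhotic lowering): no change (hitufe)
  rule 4 (apocope): hitufe → hituf
  rule 5 (palatalisation): no change (hituf)
  ⇒ as a loan: hituf
Anvasen 'ituf' matches the inherited outcome exactly, so it is an inherited cognate, not a loan.

inherited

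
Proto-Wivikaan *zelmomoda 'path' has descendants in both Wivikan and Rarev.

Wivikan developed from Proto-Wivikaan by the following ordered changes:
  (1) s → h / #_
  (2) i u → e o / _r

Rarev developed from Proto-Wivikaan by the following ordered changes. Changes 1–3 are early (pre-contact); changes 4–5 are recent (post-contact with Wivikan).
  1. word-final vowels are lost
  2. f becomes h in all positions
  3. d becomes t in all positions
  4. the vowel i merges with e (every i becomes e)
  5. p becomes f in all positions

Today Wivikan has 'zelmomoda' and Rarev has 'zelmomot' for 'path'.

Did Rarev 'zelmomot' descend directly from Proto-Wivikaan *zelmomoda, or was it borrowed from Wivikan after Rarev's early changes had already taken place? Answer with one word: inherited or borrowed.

inherited

If inherited, *zelmomoda would pass through all of Rarev's changes:
Rarev: *zelmomoda > zelmomod > zelmomot  (by apocope, unconditioned shift)
If borrowed from Wivikan 'zelmomoda' after the early changes, it would undergo only the recent ones:
  rule 4 (vowel merger): no change (zelmomoda)
  rule 5 (unconditioned shift): no change (zelmomoda)
  ⇒ as a loan: zelmomoda
Rarev 'zelmomot' matches the inherited outcome exactly, so it is an inherited cognate, not a loan.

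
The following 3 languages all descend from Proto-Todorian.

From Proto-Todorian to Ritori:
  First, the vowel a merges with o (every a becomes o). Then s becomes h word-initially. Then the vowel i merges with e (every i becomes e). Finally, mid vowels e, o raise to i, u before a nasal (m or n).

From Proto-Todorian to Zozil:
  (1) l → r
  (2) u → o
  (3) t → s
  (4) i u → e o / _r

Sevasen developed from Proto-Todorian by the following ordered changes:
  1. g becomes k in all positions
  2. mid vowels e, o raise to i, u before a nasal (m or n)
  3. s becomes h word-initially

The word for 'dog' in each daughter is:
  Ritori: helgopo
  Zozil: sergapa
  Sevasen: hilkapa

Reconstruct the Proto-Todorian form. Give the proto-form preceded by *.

*silgapa

Position 4: Ritori has g, Zozil has g, Sevasen has k. Ritori preserves g here (none of its changes turn any other segment into g), so the proto-segment is *g.
Position 1: Ritori has h, Zozil has s, Sevasen has h. Taking the neighbouring segments as reconstructed: Ritori h could go back to *s or *h; Zozil s could go back to *t or *s; Sevasen h could go back to *s or *h — the one source consistent with every daughter is *s.
Verify the candidate proto-form against each daughter:
Ritori: *silgapa > silgopo > hilgopo > helgopo  (by vowel merger, debuccalisation, vowel merger)
Zozil: *silgapa
  silgapa → sirgapa   [unconditioned shift]
  sirgapa (rule 2 does not apply)
  sirgapa (rule 3 does not apply)
  sirgapa → sergapa   [pre-rhotic lowering]
  giving Zozil sergapa.
Sevasen: *silgapa > silkapa > hilkapa  (by unconditioned shift, debuccalisation)
No other proto-form is consistent with every reflex, so the reconstruction is *silgapa.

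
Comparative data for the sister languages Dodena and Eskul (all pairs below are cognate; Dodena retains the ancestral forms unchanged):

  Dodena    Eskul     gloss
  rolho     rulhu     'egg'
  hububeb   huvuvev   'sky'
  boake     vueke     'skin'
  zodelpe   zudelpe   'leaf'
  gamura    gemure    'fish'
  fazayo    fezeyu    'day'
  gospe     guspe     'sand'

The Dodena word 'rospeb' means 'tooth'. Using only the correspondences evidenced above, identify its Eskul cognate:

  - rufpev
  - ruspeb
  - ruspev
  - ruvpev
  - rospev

ruspev

rolho ~ rulhu, zodelpe ~ zudelpe — Dodena o corresponds to Eskul u after a consonant, before a consonant other than r, m, n, p, b, f, v.
hububeb ~ huvuvev — Dodena b corresponds to Eskul v word-finally.
Applying these to Dodena 'rospeb':
  rospeb → ruspeb   (o→u after a consonant, before a consonant other than r, m, n, p, b, f, v)
  ruspeb → ruspev   (b→v word-finally)
So the Eskul cognate is 'ruspev'.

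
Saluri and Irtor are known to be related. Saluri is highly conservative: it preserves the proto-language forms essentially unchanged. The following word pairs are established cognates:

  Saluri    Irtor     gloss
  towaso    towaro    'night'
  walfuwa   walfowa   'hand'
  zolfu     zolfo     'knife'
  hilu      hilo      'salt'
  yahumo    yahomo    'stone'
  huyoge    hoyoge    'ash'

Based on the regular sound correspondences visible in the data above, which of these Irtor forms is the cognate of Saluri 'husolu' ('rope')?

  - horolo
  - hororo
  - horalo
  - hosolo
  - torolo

horolo

walfuwa ~ walfowa, huyoge ~ hoyoge — Saluri u corresponds to Irtor o after a consonant, before a consonant other than r, m, n, p, b, f, v.
towaso ~ towaro — Saluri s corresponds to Irtor r between vowels (before a back vowel).
zolfu ~ zolfo, hilu ~ hilo — Saluri u corresponds to Irtor o word-finally.
Applying these to Saluri 'husolu':
  husolu → hosolu   (u→o after a consonant, before a consonant other than r, m, n, p, b, f, v)
  hosolu → horolu   (s→r between vowels (before a back vowel))
  horolu → horolo   (u→o word-finally)
So the Irtor cognate is 'horolo'.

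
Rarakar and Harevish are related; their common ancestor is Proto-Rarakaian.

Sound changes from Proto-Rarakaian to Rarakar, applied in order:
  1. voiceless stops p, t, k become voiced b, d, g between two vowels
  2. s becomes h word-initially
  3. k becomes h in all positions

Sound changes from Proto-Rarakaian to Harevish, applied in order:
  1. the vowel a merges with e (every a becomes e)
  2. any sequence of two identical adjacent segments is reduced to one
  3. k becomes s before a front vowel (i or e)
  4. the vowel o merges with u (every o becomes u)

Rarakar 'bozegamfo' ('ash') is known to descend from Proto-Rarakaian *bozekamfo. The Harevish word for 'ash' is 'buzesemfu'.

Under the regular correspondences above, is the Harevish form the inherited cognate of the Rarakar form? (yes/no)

yes

Derive the expected Harevish reflex of *bozekamfo:
Harevish: *bozekamfo > bozekemfo > bozesemfo > buzesemfu  (by vowel merger, palatalisation, vowel merger)
Harevish 'buzesemfu' matches the regular reflex exactly, so the pair is cognate.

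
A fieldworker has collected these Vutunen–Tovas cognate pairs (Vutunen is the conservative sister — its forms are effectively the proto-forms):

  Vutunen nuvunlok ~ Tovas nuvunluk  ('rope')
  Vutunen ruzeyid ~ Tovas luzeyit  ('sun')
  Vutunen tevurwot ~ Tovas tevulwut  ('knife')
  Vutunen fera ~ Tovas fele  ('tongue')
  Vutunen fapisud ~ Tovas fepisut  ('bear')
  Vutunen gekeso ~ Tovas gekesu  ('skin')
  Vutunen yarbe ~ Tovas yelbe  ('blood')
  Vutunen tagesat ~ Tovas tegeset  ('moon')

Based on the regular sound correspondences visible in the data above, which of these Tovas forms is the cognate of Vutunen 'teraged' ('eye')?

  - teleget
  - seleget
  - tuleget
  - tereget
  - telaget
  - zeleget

teleget

fera ~ fele — Vutunen r corresponds to Tovas l between vowels (before a back vowel).
tagesat ~ tegeset — Vutunen a corresponds to Tovas e after a consonant, before a consonant other than r, m, n, p, b, f, v.
ruzeyid ~ luzeyit, fapisud ~ fepisut — Vutunen d corresponds to Tovas t word-finally.
Applying these to Vutunen 'teraged':
  teraged → telaged   (r→l between vowels (before a back vowel))
  telaged → teleged   (a→e after a consonant, before a consonant other than r, m, n, p, b, f, v)
  teleged → teleget   (d→t word-finally)
So the Tovas cognate is 'teleget'.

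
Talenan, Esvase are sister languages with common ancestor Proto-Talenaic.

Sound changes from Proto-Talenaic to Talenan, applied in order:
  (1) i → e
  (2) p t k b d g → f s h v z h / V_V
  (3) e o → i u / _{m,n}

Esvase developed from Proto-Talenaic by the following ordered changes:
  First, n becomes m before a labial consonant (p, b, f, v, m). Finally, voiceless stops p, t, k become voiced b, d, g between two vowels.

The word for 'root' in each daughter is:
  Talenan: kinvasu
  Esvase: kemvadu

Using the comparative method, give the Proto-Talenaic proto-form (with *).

*kenvatu

Position 2: Talenan has i, Esvase has e. Esvase preserves e here (none of its changes turn any other segment into e), so the proto-segment is *e.
Position 3: Talenan has n, Esvase has m. Talenan preserves n here (none of its changes turn any other segment into n), so the proto-segment is *n.
Position 6: Talenan has s, Esvase has d. Taking the neighbouring segments as reconstructed: Talenan s could go back to *t or *s; Esvase d could go back to *t or *d — the one source consistent with every daughter is *t.
This points to *kenvatu. Verify forward in each daughter:
Talenan: *kenvatu > kenvasu > kinvasu  (by intervocalic lenition, pre-nasal raising)
Esvase: *kenvatu
  kenvatu → kemvatu   [nasal place assimilation]
  kemvatu → kemvadu   [intervocalic voicing]
  giving Esvase kemvadu.
No other proto-form is consistent with every reflex, so the reconstruction is *kenvatu.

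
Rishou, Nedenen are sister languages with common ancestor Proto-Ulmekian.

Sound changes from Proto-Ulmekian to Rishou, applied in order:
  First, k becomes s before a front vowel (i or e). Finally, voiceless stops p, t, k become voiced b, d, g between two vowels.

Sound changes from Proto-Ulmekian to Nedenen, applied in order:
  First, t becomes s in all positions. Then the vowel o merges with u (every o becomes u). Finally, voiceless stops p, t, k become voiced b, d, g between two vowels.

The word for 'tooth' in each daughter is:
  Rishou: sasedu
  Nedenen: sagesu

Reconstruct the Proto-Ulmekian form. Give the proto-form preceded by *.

*saketu

Position 3: Rishou has s, Nedenen has g. Taking the neighbouring segments as reconstructed: Rishou s could go back to *k or *s; Nedenen g could go back to *k or *g — the one source consistent with every daughter is *k.
Position 5: Rishou has d, Nedenen has s. Taking the neighbouring segments as reconstructed: Rishou d could go back to *t or *d; Nedenen s could go back to *t or *s — the one source consistent with every daughter is *t.
This points to *saketu. Verify forward in each daughter:
Rishou: *saketu
  saketu → sasetu   [palatalisation]
  sasetu → sasedu   [intervocalic voicing]
  giving Rishou sasedu.
Nedenen: *saketu
  saketu → sakesu   [unconditioned shift]
  sakesu (rule 2 does not apply)
  sakesu → sagesu   [intervocalic voicing]
  giving Nedenen sagesu.
*saketu is the unique common source.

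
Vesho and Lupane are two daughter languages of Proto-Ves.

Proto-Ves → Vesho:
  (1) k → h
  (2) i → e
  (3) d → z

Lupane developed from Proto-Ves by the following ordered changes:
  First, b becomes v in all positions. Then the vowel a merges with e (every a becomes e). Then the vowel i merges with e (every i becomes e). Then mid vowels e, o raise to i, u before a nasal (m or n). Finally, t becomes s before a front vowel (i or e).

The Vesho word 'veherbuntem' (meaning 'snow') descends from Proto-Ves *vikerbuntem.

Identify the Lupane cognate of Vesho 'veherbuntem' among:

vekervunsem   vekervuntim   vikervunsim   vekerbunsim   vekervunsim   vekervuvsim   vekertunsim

vekervunsim

Lupane: start from *vikerbuntem.
  rule 1 (unconditioned shift): vikerbuntem → vikervuntem
  rule 2: no change — vikervuntem
  rule 3 (vowel merger): vikervuntem → vekervuntem
  rule 4 (pre-nasal raising): vekervuntem → vekervuntim
  rule 5 (palatalisation): vekervuntim → vekervunsim
  ⇒ Lupane vekervunsim
The other candidates each miss or misapply at least one Lupane change.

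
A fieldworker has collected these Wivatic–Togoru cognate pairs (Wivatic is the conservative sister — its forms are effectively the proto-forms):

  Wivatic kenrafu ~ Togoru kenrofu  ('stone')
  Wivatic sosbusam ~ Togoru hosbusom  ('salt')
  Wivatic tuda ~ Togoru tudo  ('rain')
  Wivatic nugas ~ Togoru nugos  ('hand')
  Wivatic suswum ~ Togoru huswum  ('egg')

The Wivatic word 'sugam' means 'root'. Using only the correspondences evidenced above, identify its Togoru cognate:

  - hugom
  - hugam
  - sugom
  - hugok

suswum ~ huswum — Wivatic s corresponds to Togoru h word-initially before a back vowel.
sosbusam ~ hosbusom — Wivatic a corresponds to Togoru o after a consonant, before a nasal.
Applying these to Wivatic 'sugam':
  sugam → hugam   (s→h word-initially before a back vowel)
  hugam → hugom   (a→o after a consonant, before a nasal)
So the Togoru cognate is 'hugom'.

hugom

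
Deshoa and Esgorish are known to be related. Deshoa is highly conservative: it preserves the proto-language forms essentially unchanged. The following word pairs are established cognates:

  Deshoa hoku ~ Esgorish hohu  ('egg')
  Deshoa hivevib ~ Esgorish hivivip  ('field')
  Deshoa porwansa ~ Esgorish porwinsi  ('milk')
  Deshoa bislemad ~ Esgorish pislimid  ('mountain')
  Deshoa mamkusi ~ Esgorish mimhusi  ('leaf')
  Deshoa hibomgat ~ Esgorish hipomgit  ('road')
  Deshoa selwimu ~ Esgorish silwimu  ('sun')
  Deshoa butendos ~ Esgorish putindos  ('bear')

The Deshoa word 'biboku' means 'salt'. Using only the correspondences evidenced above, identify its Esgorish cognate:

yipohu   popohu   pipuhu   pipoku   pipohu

bislemad ~ pislimid — Deshoa b corresponds to Esgorish p word-initially before a front vowel.
hibomgat ~ hipomgit — Deshoa b corresponds to Esgorish p between vowels (before a back vowel).
hoku ~ hohu — Deshoa k corresponds to Esgorish h between vowels (before a back vowel).
Applying these to Deshoa 'biboku':
  biboku → piboku   (b→p word-initially before a front vowel)
  piboku → pipoku   (b→p between vowels (before a back vowel))
  pipoku → pipohu   (k→h between vowels (before a back vowel))
So the Esgorish cognate is 'pipohu'.

pipohu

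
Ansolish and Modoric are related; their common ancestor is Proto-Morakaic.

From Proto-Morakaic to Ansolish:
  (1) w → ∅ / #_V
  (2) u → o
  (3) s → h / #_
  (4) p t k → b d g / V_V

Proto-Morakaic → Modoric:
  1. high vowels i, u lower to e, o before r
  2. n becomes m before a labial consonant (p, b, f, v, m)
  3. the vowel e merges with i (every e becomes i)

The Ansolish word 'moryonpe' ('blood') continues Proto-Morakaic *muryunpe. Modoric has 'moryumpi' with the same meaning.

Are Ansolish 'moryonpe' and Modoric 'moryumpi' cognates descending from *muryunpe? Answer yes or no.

yes

Derive the expected Modoric reflex of *muryunpe:
Modoric: *muryunpe
  muryunpe → moryunpe   [pre-rhotic lowering]
  moryunpe → moryumpe   [nasal place assimilation]
  moryumpe → moryumpi   [vowel merger]
  giving Modoric moryumpi.
Modoric 'moryumpi' matches the regular reflex exactly, so the pair is cognate.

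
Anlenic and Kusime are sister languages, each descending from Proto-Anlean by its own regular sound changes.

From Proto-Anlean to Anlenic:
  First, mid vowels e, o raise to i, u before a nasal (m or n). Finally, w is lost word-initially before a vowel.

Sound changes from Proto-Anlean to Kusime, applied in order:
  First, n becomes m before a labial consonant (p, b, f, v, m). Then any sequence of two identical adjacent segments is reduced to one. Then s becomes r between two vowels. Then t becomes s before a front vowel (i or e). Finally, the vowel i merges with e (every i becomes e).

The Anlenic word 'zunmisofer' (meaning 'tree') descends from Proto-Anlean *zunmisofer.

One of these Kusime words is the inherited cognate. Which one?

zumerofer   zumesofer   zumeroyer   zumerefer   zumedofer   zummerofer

zumerofer

Kusime: start from *zunmisofer.
  rule 1 (nasal place assimilation): zunmisofer → zummisofer
  rule 2 (degemination): zummisofer → zumisofer
  rule 3 (rhotacism): zumisofer → zumirofer
  rule 4: no change — zumirofer
  rule 5 (vowel merger): zumirofer → zumerofer
  ⇒ Kusime zumerofer
Only 'zumerofer' matches the regular Kusime development of *zunmisofer.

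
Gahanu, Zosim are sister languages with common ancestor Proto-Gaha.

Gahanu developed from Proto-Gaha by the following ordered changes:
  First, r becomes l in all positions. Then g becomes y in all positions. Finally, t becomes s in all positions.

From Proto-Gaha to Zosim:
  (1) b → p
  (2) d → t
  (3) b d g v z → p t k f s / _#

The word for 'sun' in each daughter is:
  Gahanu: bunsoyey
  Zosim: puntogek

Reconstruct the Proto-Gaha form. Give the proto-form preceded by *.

*buntogeg

Position 8: Gahanu has y, Zosim has k. Taking the neighbouring segments as reconstructed: Gahanu y could go back to *g or *y; Zosim k could go back to *k or *g — the one source consistent with every daughter is *g.
Position 6: Gahanu has y, Zosim has g. Zosim preserves g here (none of its changes turn any other segment into g), so the proto-segment is *g.
Position 4: Gahanu has s, Zosim has t. Taking the neighbouring segments as reconstructed: Gahanu s could go back to *t or *s; Zosim t could go back to *t or *d — the one source consistent with every daughter is *t.
Continuing position by position gives *buntogeg; check it forward:
Gahanu: *buntogeg
  buntogeg (rule 1 does not apply)
  buntogeg → buntoyey   [unconditioned shift]
  buntoyey → bunsoyey   [unconditioned shift]
  giving Gahanu bunsoyey.
Zosim: *buntogeg
  buntogeg → puntogeg   [unconditioned shift]
  puntogeg (rule 2 does not apply)
  puntogeg → puntogek   [final devoicing]
  giving Zosim puntogek.
No other proto-form is consistent with every reflex, so the reconstruction is *buntogeg.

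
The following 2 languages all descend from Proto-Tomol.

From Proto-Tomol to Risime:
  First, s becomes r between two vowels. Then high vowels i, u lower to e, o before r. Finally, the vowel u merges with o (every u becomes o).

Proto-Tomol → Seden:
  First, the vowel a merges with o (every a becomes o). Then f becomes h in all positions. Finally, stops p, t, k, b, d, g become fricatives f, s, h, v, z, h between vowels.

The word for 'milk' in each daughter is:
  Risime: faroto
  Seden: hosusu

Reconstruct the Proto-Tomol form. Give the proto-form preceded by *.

*fasutu

Position 6: Risime has o, Seden has u. Seden preserves u here (none of its changes turn any other segment into u), so the proto-segment is *u.
Position 5: Risime has t, Seden has s. Risime preserves t here (none of its changes turn any other segment into t), so the proto-segment is *t.
Verify the candidate proto-form against each daughter:
Risime: start from *fasutu.
  rule 1 (rhotacism): fasutu → farutu
  rule 2: no change — farutu
  rule 3 (vowel merger): farutu → faroto
  ⇒ Risime faroto
Seden: start from *fasutu.
  rule 1 (vowel merger): fasutu → fosutu
  rule 2 (unconditioned shift): fosutu → hosutu
  rule 3 (intervocalic lenition): hosutu → hosusu
  ⇒ Seden hosusu
Only *fasutu yields all of Risime faroto, Seden hosusu.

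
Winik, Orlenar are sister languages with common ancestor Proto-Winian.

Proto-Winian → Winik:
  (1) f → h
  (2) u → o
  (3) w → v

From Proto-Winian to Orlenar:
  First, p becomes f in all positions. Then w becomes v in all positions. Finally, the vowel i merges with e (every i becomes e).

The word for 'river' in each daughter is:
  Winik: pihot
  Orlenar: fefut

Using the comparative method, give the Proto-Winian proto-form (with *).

Position 3: Winik has h, Orlenar has f. Taking the neighbouring segments as reconstructed: Winik h could go back to *f or *h; Orlenar f could go back to *p or *f — the one source consistent with every daughter is *f.
Position 2: Winik has i, Orlenar has e. Winik preserves i here (none of its changes turn any other segment into i), so the proto-segment is *i.
This points to *pifut. Verify forward in each daughter:
Winik: start from *pifut.
  rule 1 (unconditioned shift): pifut → pihut
  rule 2 (vowel merger): pihut → pihot
  rule 3: no change — pihot
  ⇒ Winik pihot
Orlenar: *pifut
  pifut → fifut   [unconditioned shift]
  fifut (rule 2 does not apply)
  fifut → fefut   [vowel merger]
  giving Orlenar fefut.
Only *pifut yields all of Winik pihot, Orlenar fefut.

*pifut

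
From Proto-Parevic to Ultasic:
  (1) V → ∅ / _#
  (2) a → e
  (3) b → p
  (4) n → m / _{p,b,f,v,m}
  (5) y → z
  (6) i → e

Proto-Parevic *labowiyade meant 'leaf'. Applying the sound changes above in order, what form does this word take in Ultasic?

lepowezed

Ultasic: *labowiyade > labowiyad > lebowiyed > lepowiyed > lepowized > lepowezed  (by apocope, vowel merger, unconditioned shift, unconditioned shift, vowel merger)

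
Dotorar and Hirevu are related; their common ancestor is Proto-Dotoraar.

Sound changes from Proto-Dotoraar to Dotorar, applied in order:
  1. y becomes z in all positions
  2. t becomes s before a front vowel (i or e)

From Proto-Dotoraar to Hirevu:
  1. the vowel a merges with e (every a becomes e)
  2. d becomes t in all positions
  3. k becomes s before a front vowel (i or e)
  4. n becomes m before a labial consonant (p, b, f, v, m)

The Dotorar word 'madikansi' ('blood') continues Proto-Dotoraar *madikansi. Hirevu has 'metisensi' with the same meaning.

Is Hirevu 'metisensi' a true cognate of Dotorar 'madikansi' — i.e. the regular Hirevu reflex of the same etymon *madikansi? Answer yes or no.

yes

Derive the expected Hirevu reflex of *madikansi:
Hirevu: *madikansi
  madikansi → medikensi   [vowel merger]
  medikensi → metikensi   [unconditioned shift]
  metikensi → metisensi   [palatalisation]
  metisensi (rule 4 does not apply)
  giving Hirevu metisensi.
Hirevu 'metisensi' matches the regular reflex exactly, so the pair is cognate.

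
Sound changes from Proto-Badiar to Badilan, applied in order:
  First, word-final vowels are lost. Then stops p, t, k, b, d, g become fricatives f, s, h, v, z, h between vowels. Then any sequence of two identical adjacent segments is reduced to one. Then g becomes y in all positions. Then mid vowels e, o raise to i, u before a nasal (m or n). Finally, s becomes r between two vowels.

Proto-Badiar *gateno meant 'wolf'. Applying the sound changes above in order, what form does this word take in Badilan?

Badilan: start from *gateno.
  rule 1 (apocope): gateno → gaten
  rule 2 (intervocalic lenition): gaten → gasen
  rule 3: no change — gasen
  rule 4 (unconditioned shift): gasen → yasen
  rule 5 (pre-nasal raising): yasen → yasin
  rule 6 (rhotacism): yasin → yarin
  ⇒ Badilan yarin

yarin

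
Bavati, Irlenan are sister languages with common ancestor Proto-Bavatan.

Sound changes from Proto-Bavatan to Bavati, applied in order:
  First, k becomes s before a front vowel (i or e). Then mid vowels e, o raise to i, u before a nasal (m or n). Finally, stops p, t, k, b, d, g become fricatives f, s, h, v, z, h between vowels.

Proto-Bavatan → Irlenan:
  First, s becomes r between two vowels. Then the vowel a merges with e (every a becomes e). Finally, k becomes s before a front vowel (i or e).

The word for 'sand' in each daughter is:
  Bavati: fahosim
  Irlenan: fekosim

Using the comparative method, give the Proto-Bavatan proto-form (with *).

*fakokim

Position 2: Bavati has a, Irlenan has e. Bavati preserves a here (none of its changes turn any other segment into a), so the proto-segment is *a.
Position 5: Bavati has s, Irlenan has s. Taking the neighbouring segments as reconstructed: Bavati s could go back to *t or *k or *s; Irlenan s can only go back to *k — the one source consistent with every daughter is *k.
Position 3: Bavati has h, Irlenan has k. Irlenan preserves k here (none of its changes turn any other segment into k), so the proto-segment is *k.
Verify the candidate proto-form against each daughter:
Bavati: start from *fakokim.
  rule 1 (palatalisation): fakokim → fakosim
  rule 2: no change — fakosim
  rule 3 (intervocalic lenition): fakosim → fahosim
  ⇒ Bavati fahosim
Irlenan: *fakokim
  fakokim (rule 1 does not apply)
  fakokim → fekokim   [vowel merger]
  fekokim → fekosim   [palatalisation]
  giving Irlenan fekosim.
*fakokim is the unique common source.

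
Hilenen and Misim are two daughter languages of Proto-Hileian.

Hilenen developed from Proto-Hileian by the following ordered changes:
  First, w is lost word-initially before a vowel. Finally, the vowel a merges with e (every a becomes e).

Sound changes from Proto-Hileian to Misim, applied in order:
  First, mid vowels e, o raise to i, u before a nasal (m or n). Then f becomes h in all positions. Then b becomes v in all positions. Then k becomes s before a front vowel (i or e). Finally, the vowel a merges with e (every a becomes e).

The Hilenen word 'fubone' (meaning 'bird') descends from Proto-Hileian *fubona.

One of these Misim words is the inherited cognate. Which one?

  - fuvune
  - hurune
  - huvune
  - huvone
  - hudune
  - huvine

Misim: *fubona > fubuna > hubuna > huvuna > huvune  (by pre-nasal raising, unconditioned shift, unconditioned shift, vowel merger)
Only 'huvune' matches the regular Misim development of *fubona.

huvune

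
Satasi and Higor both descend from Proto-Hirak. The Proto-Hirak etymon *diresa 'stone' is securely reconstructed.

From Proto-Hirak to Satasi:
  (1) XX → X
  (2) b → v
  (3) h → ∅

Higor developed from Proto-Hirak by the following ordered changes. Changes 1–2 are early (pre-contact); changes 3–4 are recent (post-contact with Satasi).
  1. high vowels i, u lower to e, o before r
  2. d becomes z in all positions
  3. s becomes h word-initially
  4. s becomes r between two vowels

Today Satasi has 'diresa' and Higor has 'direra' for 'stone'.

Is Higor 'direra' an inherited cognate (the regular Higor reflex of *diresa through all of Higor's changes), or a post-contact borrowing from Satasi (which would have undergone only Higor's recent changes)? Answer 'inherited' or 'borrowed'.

If inherited, *diresa would pass through all of Higor's changes:
Higor: *diresa > deresa > zeresa > zerera  (by pre-rhotic lowering, unconditioned shift, rhotacism)
If borrowed from Satasi 'diresa' after the early changes, it would undergo only the recent ones:
  rule 3 (debuccalisation): no change (diresa)
  rule 4 (rhotacism): diresa → direra
  ⇒ as a loan: direra
Higor 'direra' matches the loan outcome 'direra', not the inherited 'zerera' — it skipped the early Higor changes, so it was borrowed from Satasi.

borrowed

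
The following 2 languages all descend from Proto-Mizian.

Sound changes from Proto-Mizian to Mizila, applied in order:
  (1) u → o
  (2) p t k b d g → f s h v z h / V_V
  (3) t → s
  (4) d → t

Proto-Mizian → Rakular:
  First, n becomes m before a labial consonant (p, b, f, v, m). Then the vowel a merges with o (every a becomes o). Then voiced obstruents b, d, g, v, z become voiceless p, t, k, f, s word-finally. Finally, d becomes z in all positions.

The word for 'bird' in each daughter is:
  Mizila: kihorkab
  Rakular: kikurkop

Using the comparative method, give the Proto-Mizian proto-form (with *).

*kikurkab

Position 8: Mizila has b, Rakular has p. Mizila preserves b here (none of its changes turn any other segment into b), so the proto-segment is *b.
Position 7: Mizila has a, Rakular has o. Mizila preserves a here (none of its changes turn any other segment into a), so the proto-segment is *a.
Position 4: Mizila has o, Rakular has u. Rakular preserves u here (none of its changes turn any other segment into u), so the proto-segment is *u.
This points to *kikurkab. Verify forward in each daughter:
Mizila: *kikurkab > kikorkab > kihorkab  (by vowel merger, intervocalic lenition)
Rakular: *kikurkab
  kikurkab (rule 1 does not apply)
  kikurkab → kikurkob   [vowel merger]
  kikurkob → kikurkop   [final devoicing]
  kikurkop (rule 4 does not apply)
  giving Rakular kikurkop.
No other proto-form is consistent with every reflex, so the reconstruction is *kikurkab.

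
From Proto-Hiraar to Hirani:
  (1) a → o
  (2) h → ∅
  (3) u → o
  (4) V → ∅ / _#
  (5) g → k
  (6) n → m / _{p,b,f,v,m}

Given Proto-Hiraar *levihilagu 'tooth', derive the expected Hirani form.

Hirani: *levihilagu > levihilogu > leviilogu > leviilogo > leviilog > leviilok  (by vowel merger, h-loss, vowel merger, apocope, unconditioned shift)

leviilok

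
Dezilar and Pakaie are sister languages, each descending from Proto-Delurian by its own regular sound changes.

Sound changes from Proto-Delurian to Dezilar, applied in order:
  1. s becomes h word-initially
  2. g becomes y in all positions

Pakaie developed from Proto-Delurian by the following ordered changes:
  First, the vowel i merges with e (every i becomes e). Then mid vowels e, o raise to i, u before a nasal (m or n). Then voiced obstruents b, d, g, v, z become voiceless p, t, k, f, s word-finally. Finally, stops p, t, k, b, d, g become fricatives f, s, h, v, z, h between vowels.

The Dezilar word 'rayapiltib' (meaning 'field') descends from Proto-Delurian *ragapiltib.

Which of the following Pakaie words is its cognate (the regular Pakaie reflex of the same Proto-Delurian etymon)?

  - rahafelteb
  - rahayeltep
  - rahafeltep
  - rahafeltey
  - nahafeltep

Pakaie: *ragapiltib > ragapelteb > ragapeltep > rahafeltep  (by vowel merger, final devoicing, intervocalic lenition)
The other candidates each miss or misapply at least one Pakaie change.

rahafeltep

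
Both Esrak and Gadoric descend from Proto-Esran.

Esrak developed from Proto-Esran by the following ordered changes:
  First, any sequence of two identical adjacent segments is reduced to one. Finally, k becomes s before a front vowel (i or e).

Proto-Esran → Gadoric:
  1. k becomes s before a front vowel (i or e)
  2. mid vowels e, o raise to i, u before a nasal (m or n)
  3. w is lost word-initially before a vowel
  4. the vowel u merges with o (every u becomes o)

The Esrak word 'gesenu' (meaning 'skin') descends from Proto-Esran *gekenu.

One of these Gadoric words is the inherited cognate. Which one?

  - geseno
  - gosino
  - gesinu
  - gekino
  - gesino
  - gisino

gesino

Gadoric: start from *gekenu.
  rule 1 (palatalisation): gekenu → gesenu
  rule 2 (pre-nasal raising): gesenu → gesinu
  rule 3: no change — gesinu
  rule 4 (vowel merger): gesinu → gesino
  ⇒ Gadoric gesino
Among the options, 'gesino' alone shows every Gadoric change applied in order.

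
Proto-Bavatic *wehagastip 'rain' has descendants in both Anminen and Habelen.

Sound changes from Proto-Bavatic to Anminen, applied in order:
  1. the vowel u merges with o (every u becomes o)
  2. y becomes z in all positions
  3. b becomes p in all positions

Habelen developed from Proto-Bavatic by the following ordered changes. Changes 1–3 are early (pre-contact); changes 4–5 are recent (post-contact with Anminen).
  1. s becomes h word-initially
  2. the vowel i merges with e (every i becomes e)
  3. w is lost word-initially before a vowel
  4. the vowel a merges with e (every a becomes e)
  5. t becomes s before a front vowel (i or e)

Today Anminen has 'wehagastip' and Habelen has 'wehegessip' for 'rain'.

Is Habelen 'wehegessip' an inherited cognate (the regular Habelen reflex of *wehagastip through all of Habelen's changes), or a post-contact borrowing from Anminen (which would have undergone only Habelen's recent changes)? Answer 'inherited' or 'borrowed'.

If inherited, *wehagastip would pass through all of Habelen's changes:
Habelen: *wehagastip > wehagastep > ehagastep > ehegestep > ehegessep  (by vowel merger, glide loss, vowel merger, palatalisation)
If borrowed from Anminen 'wehagastip' after the early changes, it would undergo only the recent ones:
  rule 4 (vowel merger): wehagastip → wehegestip
  rule 5 (palatalisation): wehegestip → wehegessip
  ⇒ as a loan: wehegessip
Habelen 'wehegessip' matches the loan outcome 'wehegessip', not the inherited 'ehegessep' — it skipped the early Habelen changes, so it was borrowed from Anminen.

borrowed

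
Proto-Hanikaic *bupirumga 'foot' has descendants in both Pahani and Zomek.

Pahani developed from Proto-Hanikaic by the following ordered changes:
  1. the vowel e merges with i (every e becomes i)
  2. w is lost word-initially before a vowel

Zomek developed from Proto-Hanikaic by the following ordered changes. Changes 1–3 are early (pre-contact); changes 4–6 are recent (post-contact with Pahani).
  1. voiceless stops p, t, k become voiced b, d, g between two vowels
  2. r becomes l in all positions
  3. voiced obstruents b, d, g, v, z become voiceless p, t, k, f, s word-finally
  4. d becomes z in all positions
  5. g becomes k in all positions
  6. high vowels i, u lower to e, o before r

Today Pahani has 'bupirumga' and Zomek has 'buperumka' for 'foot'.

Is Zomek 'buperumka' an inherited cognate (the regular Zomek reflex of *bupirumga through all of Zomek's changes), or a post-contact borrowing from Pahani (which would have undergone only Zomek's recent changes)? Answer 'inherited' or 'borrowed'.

If inherited, *bupirumga would pass through all of Zomek's changes:
Zomek: *bupirumga > bubirumga > bubilumga > bubilumka  (by intervocalic voicing, unconditioned shift, unconditioned shift)
If borrowed from Pahani 'bupirumga' after the early changes, it would undergo only the recent ones:
  rule 4 (unconditioned shift): no change (bupirumga)
  rule 5 (unconditioned shift): bupirumga → bupirumka
  rule 6 (pre-rhotic lowering): bupirumka → buperumka
  ⇒ as a loan: buperumka
Zomek 'buperumka' matches the loan outcome 'buperumka', not the inherited 'bubilumka' — it skipped the early Zomek changes, so it was borrowed from Pahani.

borrowed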